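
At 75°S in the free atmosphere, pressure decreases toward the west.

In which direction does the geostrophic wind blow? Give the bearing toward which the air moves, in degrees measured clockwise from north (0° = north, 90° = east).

The pressure-gradient force points toward the west (bearing 270°).
Geostrophic balance: in the Southern Hemisphere the Coriolis force deflects motion to the left, so the geostrophic wind blows 90° to the left of the pressure-gradient force (low pressure on the right).
Rotating 270° by 90° counterclockwise gives 180° — the wind blows toward the south.

180°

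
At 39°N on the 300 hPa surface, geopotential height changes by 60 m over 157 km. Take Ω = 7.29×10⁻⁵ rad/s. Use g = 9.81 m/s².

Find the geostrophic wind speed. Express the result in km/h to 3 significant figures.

147 km/h

Coriolis parameter at 39°N:
f = 2Ω sin φ = 2 × 7.29×10⁻⁵ × sin 39° = 9.18×10⁻⁵ s⁻¹
Height gradient: |∂Z/∂n| = 60 m / 157000 m = 3.82×10⁻⁴
On a pressure surface, geostrophic balance gives V_g = (g/f)|∂Z/∂n|:
V_g = 9.81 × 3.82×10⁻⁴ / 9.18×10⁻⁵ = 40.9 m/s
Converting: 40.9 m/s × 3.6 = 147 km/h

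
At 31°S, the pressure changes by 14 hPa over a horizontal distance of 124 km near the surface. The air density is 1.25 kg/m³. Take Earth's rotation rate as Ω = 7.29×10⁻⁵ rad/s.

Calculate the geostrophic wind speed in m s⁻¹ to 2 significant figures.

Coriolis parameter at 31°S:
f = 2Ω sin φ = 2 × 7.29×10⁻⁵ × sin 31° = 7.51×10⁻⁵ s⁻¹
Pressure gradient: |∂P/∂n| = 1400 Pa / 124000 m = 1.13×10⁻² Pa/m
Geostrophic balance (pressure-gradient force = Coriolis force):
V_g = (1/(fρ)) |∂P/∂n| = 1.13×10⁻² / (7.51×10⁻⁵ × 1.25) = 120 m/s

120 m s⁻¹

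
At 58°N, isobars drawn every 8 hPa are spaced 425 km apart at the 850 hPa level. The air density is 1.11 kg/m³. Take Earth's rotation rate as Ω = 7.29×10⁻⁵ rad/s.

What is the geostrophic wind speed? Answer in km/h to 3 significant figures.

49.4 km/h

Coriolis parameter at 58°N:
f = 2Ω sin φ = 2 × 7.29×10⁻⁵ × sin 58° = 1.24×10⁻⁴ s⁻¹
Pressure gradient: |∂P/∂n| = 800 Pa / 425000 m = 1.88×10⁻³ Pa/m
Geostrophic balance (pressure-gradient force = Coriolis force):
V_g = (1/(fρ)) |∂P/∂n| = 1.88×10⁻³ / (1.24×10⁻⁴ × 1.11) = 13.7 m/s
Converting: 13.7 m/s × 3.6 = 49.4 km/h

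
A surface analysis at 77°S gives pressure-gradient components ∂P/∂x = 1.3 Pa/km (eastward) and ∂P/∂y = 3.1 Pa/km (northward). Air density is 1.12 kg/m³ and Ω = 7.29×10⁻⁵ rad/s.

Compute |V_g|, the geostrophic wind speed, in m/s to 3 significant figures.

Coriolis parameter at 77°S:
f = 2Ω sin φ = 2 × 7.29×10⁻⁵ × sin 77° = 1.42×10⁻⁴ s⁻¹
In the Southern Hemisphere f is negative: f = −1.42×10⁻⁴ s⁻¹.
Component geostrophic relations (x east, y north):
u_g = −(1/(fρ)) ∂P/∂y,  v_g = (1/(fρ)) ∂P/∂x
u_g = −(3.1×10⁻³)/(−1.42×10⁻⁴ × 1.12) = 19.5 m/s;  v_g = (1.3×10⁻³)/(−1.42×10⁻⁴ × 1.12) = −8.17 m/s
|V_g| = √(u_g² + v_g²) = 21.1 m/s

21.1 m/s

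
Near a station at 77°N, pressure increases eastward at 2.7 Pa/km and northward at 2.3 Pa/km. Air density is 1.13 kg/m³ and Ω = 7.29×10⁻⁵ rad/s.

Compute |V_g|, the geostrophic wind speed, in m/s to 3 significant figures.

22.1 m/s

Coriolis parameter at 77°N:
f = 2Ω sin φ = 2 × 7.29×10⁻⁵ × sin 77° = 1.42×10⁻⁴ s⁻¹
Component geostrophic relations (x east, y north):
u_g = −(1/(fρ)) ∂P/∂y,  v_g = (1/(fρ)) ∂P/∂x
u_g = −(2.3×10⁻³)/(1.42×10⁻⁴ × 1.13) = −14.3 m/s;  v_g = (2.7×10⁻³)/(1.42×10⁻⁴ × 1.13) = 16.8 m/s
|V_g| = √(u_g² + v_g²) = 22.1 m/s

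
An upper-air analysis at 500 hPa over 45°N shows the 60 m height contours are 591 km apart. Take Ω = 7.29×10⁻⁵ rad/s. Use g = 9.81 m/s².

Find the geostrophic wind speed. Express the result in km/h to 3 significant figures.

Coriolis parameter at 45°N:
f = 2Ω sin φ = 2 × 7.29×10⁻⁵ × sin 45° = 1.03×10⁻⁴ s⁻¹
Height gradient: |∂Z/∂n| = 60 m / 591000 m = 1.02×10⁻⁴
On a pressure surface, geostrophic balance gives V_g = (g/f)|∂Z/∂n|:
V_g = 9.81 × 1.02×10⁻⁴ / 1.03×10⁻⁴ = 9.66 m/s
Converting: 9.66 m/s × 3.6 = 34.8 km/h

34.8 km/h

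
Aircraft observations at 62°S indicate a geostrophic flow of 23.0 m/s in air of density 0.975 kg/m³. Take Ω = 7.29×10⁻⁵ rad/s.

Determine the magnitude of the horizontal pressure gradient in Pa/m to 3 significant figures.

Coriolis parameter at 62°S:
f = 2Ω sin φ = 2 × 7.29×10⁻⁵ × sin 62° = 1.29×10⁻⁴ s⁻¹
Geostrophic balance rearranged: |∂P/∂n| = f ρ V_g
|∂P/∂n| = 1.29×10⁻⁴ × 0.975 × 23.0 = 2.89×10⁻³ Pa/m

2.89×10⁻³ Pa/m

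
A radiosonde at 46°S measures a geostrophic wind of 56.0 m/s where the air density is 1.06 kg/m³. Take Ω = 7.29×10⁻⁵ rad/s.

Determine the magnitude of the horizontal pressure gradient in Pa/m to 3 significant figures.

6.23×10⁻³ Pa/m

Coriolis parameter at 46°S:
f = 2Ω sin φ = 2 × 7.29×10⁻⁵ × sin 46° = 1.05×10⁻⁴ s⁻¹
Geostrophic balance rearranged: |∂P/∂n| = f ρ V_g
|∂P/∂n| = 1.05×10⁻⁴ × 1.06 × 56.0 = 6.23×10⁻³ Pa/m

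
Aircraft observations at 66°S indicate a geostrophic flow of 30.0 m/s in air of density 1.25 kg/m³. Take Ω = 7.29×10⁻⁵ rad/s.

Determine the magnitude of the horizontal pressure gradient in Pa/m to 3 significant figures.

Coriolis parameter at 66°S:
f = 2Ω sin φ = 2 × 7.29×10⁻⁵ × sin 66° = 1.33×10⁻⁴ s⁻¹
Geostrophic balance rearranged: |∂P/∂n| = f ρ V_g
|∂P/∂n| = 1.33×10⁻⁴ × 1.25 × 30.0 = 4.99×10⁻³ Pa/m

4.99×10⁻³ Pa/m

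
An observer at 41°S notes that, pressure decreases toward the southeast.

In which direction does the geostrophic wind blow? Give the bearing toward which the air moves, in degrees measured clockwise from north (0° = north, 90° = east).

The pressure-gradient force points toward the southeast (bearing 135°).
Geostrophic balance: in the Southern Hemisphere the Coriolis force deflects motion to the left, so the geostrophic wind blows 90° to the left of the pressure-gradient force (low pressure on the right).
Rotating 135° by 90° counterclockwise gives 045° — the wind blows toward the northeast.

045°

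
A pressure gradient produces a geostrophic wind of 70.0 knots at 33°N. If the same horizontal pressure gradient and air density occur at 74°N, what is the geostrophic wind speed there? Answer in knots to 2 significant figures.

With the same pressure gradient and density, V_g ∝ 1/f ∝ 1/sin φ.
V₂ = V₁ · sin φ₁ / sin φ₂ = 70.0 × sin 33° / sin 74°
V₂ = 70.0 × 0.5446/0.9613 = 40 knots

40 knots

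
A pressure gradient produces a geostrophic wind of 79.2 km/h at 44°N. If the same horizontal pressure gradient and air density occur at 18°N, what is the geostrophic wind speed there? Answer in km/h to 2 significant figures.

180 km/h

With the same pressure gradient and density, V_g ∝ 1/f ∝ 1/sin φ.
V₂ = V₁ · sin φ₁ / sin φ₂ = 79.2 × sin 44° / sin 18°
V₂ = 79.2 × 0.6947/0.3090 = 180 km/h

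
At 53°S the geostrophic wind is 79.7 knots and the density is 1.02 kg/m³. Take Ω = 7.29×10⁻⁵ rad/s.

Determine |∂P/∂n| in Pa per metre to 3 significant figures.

Coriolis parameter at 53°S:
f = 2Ω sin φ = 2 × 7.29×10⁻⁵ × sin 53° = 1.16×10⁻⁴ s⁻¹
Wind speed in SI: 79.7 knots = 41.0 m/s
Geostrophic balance rearranged: |∂P/∂n| = f ρ V_g
|∂P/∂n| = 1.16×10⁻⁴ × 1.02 × 41.0 = 4.87×10⁻³ Pa/m

4.87×10⁻³ Pa/m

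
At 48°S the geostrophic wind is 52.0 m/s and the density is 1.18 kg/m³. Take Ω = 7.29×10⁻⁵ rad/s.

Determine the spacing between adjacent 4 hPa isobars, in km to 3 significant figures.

60.2 km

Coriolis parameter at 48°S:
f = 2Ω sin φ = 2 × 7.29×10⁻⁵ × sin 48° = 1.08×10⁻⁴ s⁻¹
Geostrophic balance rearranged: |∂P/∂n| = f ρ V_g
|∂P/∂n| = 1.08×10⁻⁴ × 1.18 × 52.0 = 6.65×10⁻³ Pa/m
Isobar spacing: Δn = ΔP/|∂P/∂n| = 400 Pa / 6.65×10⁻³ Pa/m = 60165 m ≈ 60.2 km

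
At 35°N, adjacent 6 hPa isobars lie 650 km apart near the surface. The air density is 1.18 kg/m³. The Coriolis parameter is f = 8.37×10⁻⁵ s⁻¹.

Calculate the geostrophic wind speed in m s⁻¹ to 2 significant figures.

9.3 m s⁻¹

Pressure gradient: |∂P/∂n| = 600 Pa / 650000 m = 9.23×10⁻⁴ Pa/m
Geostrophic balance (pressure-gradient force = Coriolis force):
V_g = (1/(fρ)) |∂P/∂n| = 9.23×10⁻⁴ / (8.37×10⁻⁵ × 1.18) = 9.35 m/s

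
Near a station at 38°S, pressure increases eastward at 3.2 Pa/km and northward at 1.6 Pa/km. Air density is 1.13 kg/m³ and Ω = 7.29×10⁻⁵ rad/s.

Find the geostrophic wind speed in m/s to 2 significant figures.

35 m/s

Coriolis parameter at 38°S:
f = 2Ω sin φ = 2 × 7.29×10⁻⁵ × sin 38° = 8.98×10⁻⁵ s⁻¹
In the Southern Hemisphere f is negative: f = −8.98×10⁻⁵ s⁻¹.
Component geostrophic relations (x east, y north):
u_g = −(1/(fρ)) ∂P/∂y,  v_g = (1/(fρ)) ∂P/∂x
u_g = −(1.6×10⁻³)/(−8.98×10⁻⁵ × 1.13) = 15.8 m/s;  v_g = (3.2×10⁻³)/(−8.98×10⁻⁵ × 1.13) = −31.5 m/s
|V_g| = √(u_g² + v_g²) = 35.3 m/s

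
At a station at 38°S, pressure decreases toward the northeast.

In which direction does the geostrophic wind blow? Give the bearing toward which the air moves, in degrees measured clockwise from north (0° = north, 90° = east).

The pressure-gradient force points toward the northeast (bearing 045°).
Geostrophic balance: in the Southern Hemisphere the Coriolis force deflects motion to the left, so the geostrophic wind blows 90° to the left of the pressure-gradient force (low pressure on the right).
Rotating 045° by 90° counterclockwise gives 315° — the wind blows toward the northwest.

315°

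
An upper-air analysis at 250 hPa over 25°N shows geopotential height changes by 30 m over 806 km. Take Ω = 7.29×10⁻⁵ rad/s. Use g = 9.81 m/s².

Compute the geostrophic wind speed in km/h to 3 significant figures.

21.3 km/h

Coriolis parameter at 25°N:
f = 2Ω sin φ = 2 × 7.29×10⁻⁵ × sin 25° = 6.16×10⁻⁵ s⁻¹
Height gradient: |∂Z/∂n| = 30 m / 806000 m = 3.72×10⁻⁵
On a pressure surface, geostrophic balance gives V_g = (g/f)|∂Z/∂n|:
V_g = 9.81 × 3.72×10⁻⁵ / 6.16×10⁻⁵ = 5.93 m/s
Converting: 5.93 m/s × 3.6 = 21.3 km/h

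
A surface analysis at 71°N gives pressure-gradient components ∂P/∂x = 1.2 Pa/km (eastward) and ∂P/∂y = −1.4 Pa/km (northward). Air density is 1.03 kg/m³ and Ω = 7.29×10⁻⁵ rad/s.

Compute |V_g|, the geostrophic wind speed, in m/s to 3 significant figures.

Coriolis parameter at 71°N:
f = 2Ω sin φ = 2 × 7.29×10⁻⁵ × sin 71° = 1.38×10⁻⁴ s⁻¹
Component geostrophic relations (x east, y north):
u_g = −(1/(fρ)) ∂P/∂y,  v_g = (1/(fρ)) ∂P/∂x
u_g = −(−1.4×10⁻³)/(1.38×10⁻⁴ × 1.03) = 9.86 m/s;  v_g = (1.2×10⁻³)/(1.38×10⁻⁴ × 1.03) = 8.45 m/s
|V_g| = √(u_g² + v_g²) = 13.0 m/s

13.0 m/s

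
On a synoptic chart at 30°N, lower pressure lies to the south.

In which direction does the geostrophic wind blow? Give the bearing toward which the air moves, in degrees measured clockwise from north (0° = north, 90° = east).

The pressure-gradient force points toward the south (bearing 180°).
Geostrophic balance: in the Northern Hemisphere the Coriolis force deflects motion to the right, so the geostrophic wind blows 90° to the right of the pressure-gradient force (low pressure on the left).
Rotating 180° by 90° clockwise gives 270° — the wind blows toward the west.

270°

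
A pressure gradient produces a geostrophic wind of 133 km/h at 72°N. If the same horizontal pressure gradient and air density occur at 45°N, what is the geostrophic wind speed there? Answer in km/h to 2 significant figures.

180 km/h

With the same pressure gradient and density, V_g ∝ 1/f ∝ 1/sin φ.
V₂ = V₁ · sin φ₁ / sin φ₂ = 133 × sin 72° / sin 45°
V₂ = 133 × 0.9511/0.7071 = 180 km/h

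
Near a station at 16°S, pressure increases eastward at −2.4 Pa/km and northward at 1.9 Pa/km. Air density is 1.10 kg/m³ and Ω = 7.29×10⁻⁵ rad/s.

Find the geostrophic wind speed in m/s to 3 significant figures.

Coriolis parameter at 16°S:
f = 2Ω sin φ = 2 × 7.29×10⁻⁵ × sin 16° = 4.02×10⁻⁵ s⁻¹
In the Southern Hemisphere f is negative: f = −4.02×10⁻⁵ s⁻¹.
Component geostrophic relations (x east, y north):
u_g = −(1/(fρ)) ∂P/∂y,  v_g = (1/(fρ)) ∂P/∂x
u_g = −(1.9×10⁻³)/(−4.02×10⁻⁵ × 1.10) = 43.0 m/s;  v_g = (−2.4×10⁻³)/(−4.02×10⁻⁵ × 1.10) = 54.3 m/s
|V_g| = √(u_g² + v_g²) = 69.2 m/s

69.2 m/s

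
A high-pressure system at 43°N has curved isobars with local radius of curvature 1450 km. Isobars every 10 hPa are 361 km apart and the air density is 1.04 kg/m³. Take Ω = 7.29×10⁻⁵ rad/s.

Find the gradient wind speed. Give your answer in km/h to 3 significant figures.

Coriolis parameter at 43°N:
f = 2Ω sin φ = 2 × 7.29×10⁻⁵ × sin 43° = 9.94×10⁻⁵ s⁻¹
Pressure gradient: |∂P/∂n| = 1000 Pa / 361000 m = 2.77×10⁻³ Pa/m
Geostrophic speed: V_g = |∂P/∂n|/(fρ) = 2.77×10⁻³/(9.94×10⁻⁵ × 1.04) = 26.8 m/s
Around a high, pressure-gradient force acts outward with centrifugal, so Coriolis balances both:
fV = (1/ρ)|∂P/∂n| + V²/R  →  V² − fR·V + fR·V_g = 0
With fR = 9.94×10⁻⁵ × 1450×10³ m = 144 m/s:
V = [fR − √((fR)² − 4 fR V_g)]/2 = [144 − √(144² − 4×144×26.8)]/2 = 35.6 m/s
Supergeostrophic (V > V_g = 26.8 m/s), as expected around a high.
Converting: 35.6 m/s × 3.6 = 128 km/h

128 km/h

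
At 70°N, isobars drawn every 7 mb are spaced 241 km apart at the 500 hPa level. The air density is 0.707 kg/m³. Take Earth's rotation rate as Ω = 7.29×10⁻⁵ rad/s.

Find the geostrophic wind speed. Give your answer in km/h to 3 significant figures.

108 km/h

Coriolis parameter at 70°N:
f = 2Ω sin φ = 2 × 7.29×10⁻⁵ × sin 70° = 1.37×10⁻⁴ s⁻¹
Pressure gradient: |∂P/∂n| = 700 Pa / 241000 m = 2.90×10⁻³ Pa/m
Geostrophic balance (pressure-gradient force = Coriolis force):
V_g = (1/(fρ)) |∂P/∂n| = 2.90×10⁻³ / (1.37×10⁻⁴ × 0.707) = 30.0 m/s
Converting: 30.0 m/s × 3.6 = 108 km/h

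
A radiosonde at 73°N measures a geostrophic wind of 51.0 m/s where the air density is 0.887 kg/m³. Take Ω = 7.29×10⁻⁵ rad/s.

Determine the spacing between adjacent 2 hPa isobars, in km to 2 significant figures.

32 km

Coriolis parameter at 73°N:
f = 2Ω sin φ = 2 × 7.29×10⁻⁵ × sin 73° = 1.39×10⁻⁴ s⁻¹
Geostrophic balance rearranged: |∂P/∂n| = f ρ V_g
|∂P/∂n| = 1.39×10⁻⁴ × 0.887 × 51.0 = 6.31×10⁻³ Pa/m
Isobar spacing: Δn = ΔP/|∂P/∂n| = 200 Pa / 6.31×10⁻³ Pa/m = 31709 m ≈ 32 km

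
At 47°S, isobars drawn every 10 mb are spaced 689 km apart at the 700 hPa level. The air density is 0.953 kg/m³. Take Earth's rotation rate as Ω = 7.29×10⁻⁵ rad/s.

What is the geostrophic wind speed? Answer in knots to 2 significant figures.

28 knots

Coriolis parameter at 47°S:
f = 2Ω sin φ = 2 × 7.29×10⁻⁵ × sin 47° = 1.07×10⁻⁴ s⁻¹
Pressure gradient: |∂P/∂n| = 1000 Pa / 689000 m = 1.45×10⁻³ Pa/m
Geostrophic balance (pressure-gradient force = Coriolis force):
V_g = (1/(fρ)) |∂P/∂n| = 1.45×10⁻³ / (1.07×10⁻⁴ × 0.953) = 14.3 m/s
Converting: 14.3 m/s × 1.944 = 28 knots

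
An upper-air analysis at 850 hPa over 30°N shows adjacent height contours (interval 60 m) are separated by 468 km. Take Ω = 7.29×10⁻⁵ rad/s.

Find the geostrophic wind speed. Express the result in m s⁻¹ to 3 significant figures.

17.3 m s⁻¹

Coriolis parameter at 30°N:
f = 2Ω sin φ = 2 × 7.29×10⁻⁵ × sin 30° = 7.29×10⁻⁵ s⁻¹
Height gradient: |∂Z/∂n| = 60 m / 468000 m = 1.28×10⁻⁴
On a pressure surface, geostrophic balance gives V_g = (g/f)|∂Z/∂n|:
V_g = 9.81 × 1.28×10⁻⁴ / 7.29×10⁻⁵ = 17.3 m/s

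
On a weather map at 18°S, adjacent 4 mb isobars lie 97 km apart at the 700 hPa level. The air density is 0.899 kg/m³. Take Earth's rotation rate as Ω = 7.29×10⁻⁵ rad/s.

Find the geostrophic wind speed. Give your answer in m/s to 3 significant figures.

102 m/s

Coriolis parameter at 18°S:
f = 2Ω sin φ = 2 × 7.29×10⁻⁵ × sin 18° = 4.51×10⁻⁵ s⁻¹
Pressure gradient: |∂P/∂n| = 400 Pa / 97000 m = 4.12×10⁻³ Pa/m
Geostrophic balance (pressure-gradient force = Coriolis force):
V_g = (1/(fρ)) |∂P/∂n| = 4.12×10⁻³ / (4.51×10⁻⁵ × 0.899) = 102 m/s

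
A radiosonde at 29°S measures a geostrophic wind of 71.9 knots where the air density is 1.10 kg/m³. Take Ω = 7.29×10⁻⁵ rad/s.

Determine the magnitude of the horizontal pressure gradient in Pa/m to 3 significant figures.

2.88×10⁻³ Pa/m

Coriolis parameter at 29°S:
f = 2Ω sin φ = 2 × 7.29×10⁻⁵ × sin 29° = 7.07×10⁻⁵ s⁻¹
Wind speed in SI: 71.9 knots = 37.0 m/s
Geostrophic balance rearranged: |∂P/∂n| = f ρ V_g
|∂P/∂n| = 7.07×10⁻⁵ × 1.10 × 37.0 = 2.88×10⁻³ Pa/m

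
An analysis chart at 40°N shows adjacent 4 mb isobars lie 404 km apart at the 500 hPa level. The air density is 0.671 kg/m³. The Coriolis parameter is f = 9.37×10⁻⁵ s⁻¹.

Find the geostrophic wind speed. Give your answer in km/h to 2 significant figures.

57 km/h

Pressure gradient: |∂P/∂n| = 400 Pa / 404000 m = 9.90×10⁻⁴ Pa/m
Geostrophic balance (pressure-gradient force = Coriolis force):
V_g = (1/(fρ)) |∂P/∂n| = 9.90×10⁻⁴ / (9.37×10⁻⁵ × 0.671) = 15.7 m/s
Converting: 15.7 m/s × 3.6 = 57 km/h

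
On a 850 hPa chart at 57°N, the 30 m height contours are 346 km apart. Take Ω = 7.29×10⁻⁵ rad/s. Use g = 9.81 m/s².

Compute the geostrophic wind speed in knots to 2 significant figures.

Coriolis parameter at 57°N:
f = 2Ω sin φ = 2 × 7.29×10⁻⁵ × sin 57° = 1.22×10⁻⁴ s⁻¹
Height gradient: |∂Z/∂n| = 30 m / 346000 m = 8.67×10⁻⁵
On a pressure surface, geostrophic balance gives V_g = (g/f)|∂Z/∂n|:
V_g = 9.81 × 8.67×10⁻⁵ / 1.22×10⁻⁴ = 6.96 m/s
Converting: 6.96 m/s × 1.944 = 14 knots

14 knots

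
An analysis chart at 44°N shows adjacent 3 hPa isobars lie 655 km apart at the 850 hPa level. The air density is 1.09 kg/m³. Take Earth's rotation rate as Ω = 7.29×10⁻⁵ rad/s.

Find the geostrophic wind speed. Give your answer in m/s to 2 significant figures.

Coriolis parameter at 44°N:
f = 2Ω sin φ = 2 × 7.29×10⁻⁵ × sin 44° = 1.01×10⁻⁴ s⁻¹
Pressure gradient: |∂P/∂n| = 300 Pa / 655000 m = 4.58×10⁻⁴ Pa/m
Geostrophic balance (pressure-gradient force = Coriolis force):
V_g = (1/(fρ)) |∂P/∂n| = 4.58×10⁻⁴ / (1.01×10⁻⁴ × 1.09) = 4.15 m/s

4.1 m/s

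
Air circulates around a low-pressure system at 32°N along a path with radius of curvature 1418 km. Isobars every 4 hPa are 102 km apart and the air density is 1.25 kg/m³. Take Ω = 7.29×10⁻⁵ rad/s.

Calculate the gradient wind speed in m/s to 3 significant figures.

31.5 m/s

Coriolis parameter at 32°N:
f = 2Ω sin φ = 2 × 7.29×10⁻⁵ × sin 32° = 7.73×10⁻⁵ s⁻¹
Pressure gradient: |∂P/∂n| = 400 Pa / 102000 m = 3.92×10⁻³ Pa/m
Geostrophic speed: V_g = |∂P/∂n|/(fρ) = 3.92×10⁻³/(7.73×10⁻⁵ × 1.25) = 40.6 m/s
Around a low, centrifugal force acts outward with Coriolis, so pressure-gradient force balances both:
(1/ρ)|∂P/∂n| = fV + V²/R  →  V² + fR·V − fR·V_g = 0
With fR = 7.73×10⁻⁵ × 1418×10³ m = 110 m/s:
V = [−fR + √((fR)² + 4 fR V_g)]/2 = [−110 + √(110² + 4×110×40.6)]/2 = 31.5 m/s
Subgeostrophic (V < V_g = 40.6 m/s), as expected around a low.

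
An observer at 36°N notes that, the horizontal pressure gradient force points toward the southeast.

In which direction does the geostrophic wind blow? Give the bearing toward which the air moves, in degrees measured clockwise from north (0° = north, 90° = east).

225°

The pressure-gradient force points toward the southeast (bearing 135°).
Geostrophic balance: in the Northern Hemisphere the Coriolis force deflects motion to the right, so the geostrophic wind blows 90° to the right of the pressure-gradient force (low pressure on the left).
Rotating 135° by 90° clockwise gives 225° — the wind blows toward the southwest.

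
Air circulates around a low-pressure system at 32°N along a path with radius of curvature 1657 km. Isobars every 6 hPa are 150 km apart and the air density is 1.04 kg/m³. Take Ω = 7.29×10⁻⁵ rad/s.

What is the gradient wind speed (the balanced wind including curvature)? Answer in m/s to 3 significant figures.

38.3 m/s

Coriolis parameter at 32°N:
f = 2Ω sin φ = 2 × 7.29×10⁻⁵ × sin 32° = 7.73×10⁻⁵ s⁻¹
Pressure gradient: |∂P/∂n| = 600 Pa / 150000 m = 4.00×10⁻³ Pa/m
Geostrophic speed: V_g = |∂P/∂n|/(fρ) = 4.00×10⁻³/(7.73×10⁻⁵ × 1.04) = 49.8 m/s
Around a low, centrifugal force acts outward with Coriolis, so pressure-gradient force balances both:
(1/ρ)|∂P/∂n| = fV + V²/R  →  V² + fR·V − fR·V_g = 0
With fR = 7.73×10⁻⁵ × 1657×10³ m = 128 m/s:
V = [−fR + √((fR)² + 4 fR V_g)]/2 = [−128 + √(128² + 4×128×49.8)]/2 = 38.3 m/s
Subgeostrophic (V < V_g = 49.8 m/s), as expected around a low.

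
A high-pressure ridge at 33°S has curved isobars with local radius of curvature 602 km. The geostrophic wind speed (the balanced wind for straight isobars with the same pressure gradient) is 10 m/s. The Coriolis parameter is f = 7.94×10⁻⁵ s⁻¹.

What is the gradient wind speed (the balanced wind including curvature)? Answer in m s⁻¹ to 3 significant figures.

Around a high, pressure-gradient force acts outward with centrifugal, so Coriolis balances both:
fV = (1/ρ)|∂P/∂n| + V²/R  →  V² − fR·V + fR·V_g = 0
With fR = 7.94×10⁻⁵ × 602×10³ m = 47.8 m/s:
V = [fR − √((fR)² − 4 fR V_g)]/2 = [47.8 − √(47.8² − 4×47.8×10)]/2 = 14.2 m/s
Supergeostrophic (V > V_g = 10 m/s), as expected around a high.

14.2 m s⁻¹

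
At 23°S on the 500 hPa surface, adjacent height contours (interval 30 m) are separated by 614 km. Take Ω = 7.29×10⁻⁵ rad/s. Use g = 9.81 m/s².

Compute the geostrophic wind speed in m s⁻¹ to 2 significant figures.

Coriolis parameter at 23°S:
f = 2Ω sin φ = 2 × 7.29×10⁻⁵ × sin 23° = 5.70×10⁻⁵ s⁻¹
Height gradient: |∂Z/∂n| = 30 m / 614000 m = 4.89×10⁻⁵
On a pressure surface, geostrophic balance gives V_g = (g/f)|∂Z/∂n|:
V_g = 9.81 × 4.89×10⁻⁵ / 5.70×10⁻⁵ = 8.41 m/s

8.4 m s⁻¹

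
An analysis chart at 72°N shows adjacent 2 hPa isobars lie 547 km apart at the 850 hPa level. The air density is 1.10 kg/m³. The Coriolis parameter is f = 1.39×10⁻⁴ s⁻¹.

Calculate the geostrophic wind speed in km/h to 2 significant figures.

8.6 km/h

Pressure gradient: |∂P/∂n| = 200 Pa / 547000 m = 3.66×10⁻⁴ Pa/m
Geostrophic balance (pressure-gradient force = Coriolis force):
V_g = (1/(fρ)) |∂P/∂n| = 3.66×10⁻⁴ / (1.39×10⁻⁴ × 1.10) = 2.39 m/s
Converting: 2.39 m/s × 3.6 = 8.6 km/h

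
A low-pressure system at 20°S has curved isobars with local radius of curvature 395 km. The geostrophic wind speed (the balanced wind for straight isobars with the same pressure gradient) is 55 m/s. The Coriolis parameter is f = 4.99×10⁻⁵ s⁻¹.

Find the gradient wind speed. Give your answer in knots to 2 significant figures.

48 knots

Around a low, centrifugal force acts outward with Coriolis, so pressure-gradient force balances both:
(1/ρ)|∂P/∂n| = fV + V²/R  →  V² + fR·V − fR·V_g = 0
With fR = 4.99×10⁻⁵ × 395×10³ m = 19.7 m/s:
V = [−fR + √((fR)² + 4 fR V_g)]/2 = [−19.7 + √(19.7² + 4×19.7×55)]/2 = 24.5 m/s
Subgeostrophic (V < V_g = 55 m/s), as expected around a low.
Converting: 24.5 m/s × 1.944 = 48 knots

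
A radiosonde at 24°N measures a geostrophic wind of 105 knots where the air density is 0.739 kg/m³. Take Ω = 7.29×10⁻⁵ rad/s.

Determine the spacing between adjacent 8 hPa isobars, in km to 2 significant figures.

340 km

Coriolis parameter at 24°N:
f = 2Ω sin φ = 2 × 7.29×10⁻⁵ × sin 24° = 5.93×10⁻⁵ s⁻¹
Wind speed in SI: 105 knots = 54.0 m/s
Geostrophic balance rearranged: |∂P/∂n| = f ρ V_g
|∂P/∂n| = 5.93×10⁻⁵ × 0.739 × 54.0 = 2.37×10⁻³ Pa/m
Isobar spacing: Δn = ΔP/|∂P/∂n| = 800 Pa / 2.37×10⁻³ Pa/m = 337946 m ≈ 340 km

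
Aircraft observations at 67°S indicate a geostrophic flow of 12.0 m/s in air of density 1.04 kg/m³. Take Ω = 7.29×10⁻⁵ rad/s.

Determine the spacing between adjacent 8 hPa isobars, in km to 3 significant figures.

Coriolis parameter at 67°S:
f = 2Ω sin φ = 2 × 7.29×10⁻⁵ × sin 67° = 1.34×10⁻⁴ s⁻¹
Geostrophic balance rearranged: |∂P/∂n| = f ρ V_g
|∂P/∂n| = 1.34×10⁻⁴ × 1.04 × 12.0 = 1.67×10⁻³ Pa/m
Isobar spacing: Δn = ΔP/|∂P/∂n| = 800 Pa / 1.67×10⁻³ Pa/m = 477630 m ≈ 478 km

478 km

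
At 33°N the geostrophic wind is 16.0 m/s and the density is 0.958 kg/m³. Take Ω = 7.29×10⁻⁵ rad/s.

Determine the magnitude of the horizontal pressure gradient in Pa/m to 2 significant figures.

Coriolis parameter at 33°N:
f = 2Ω sin φ = 2 × 7.29×10⁻⁵ × sin 33° = 7.94×10⁻⁵ s⁻¹
Geostrophic balance rearranged: |∂P/∂n| = f ρ V_g
|∂P/∂n| = 7.94×10⁻⁵ × 0.958 × 16.0 = 1.22×10⁻³ Pa/m

1.2×10⁻³ Pa/m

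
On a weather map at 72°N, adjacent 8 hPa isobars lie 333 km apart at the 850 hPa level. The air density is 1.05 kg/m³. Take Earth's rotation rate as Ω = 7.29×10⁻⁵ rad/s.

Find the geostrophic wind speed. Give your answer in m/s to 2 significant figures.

Coriolis parameter at 72°N:
f = 2Ω sin φ = 2 × 7.29×10⁻⁵ × sin 72° = 1.39×10⁻⁴ s⁻¹
Pressure gradient: |∂P/∂n| = 800 Pa / 333000 m = 2.40×10⁻³ Pa/m
Geostrophic balance (pressure-gradient force = Coriolis force):
V_g = (1/(fρ)) |∂P/∂n| = 2.40×10⁻³ / (1.39×10⁻⁴ × 1.05) = 16.5 m/s

17 m/s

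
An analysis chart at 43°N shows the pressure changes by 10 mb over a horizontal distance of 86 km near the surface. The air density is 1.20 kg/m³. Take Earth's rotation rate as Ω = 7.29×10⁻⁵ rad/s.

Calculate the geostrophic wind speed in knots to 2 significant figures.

190 knots

Coriolis parameter at 43°N:
f = 2Ω sin φ = 2 × 7.29×10⁻⁵ × sin 43° = 9.94×10⁻⁵ s⁻¹
Pressure gradient: |∂P/∂n| = 1000 Pa / 86000 m = 1.16×10⁻² Pa/m
Geostrophic balance (pressure-gradient force = Coriolis force):
V_g = (1/(fρ)) |∂P/∂n| = 1.16×10⁻² / (9.94×10⁻⁵ × 1.20) = 97.4 m/s
Converting: 97.4 m/s × 1.944 = 190 knots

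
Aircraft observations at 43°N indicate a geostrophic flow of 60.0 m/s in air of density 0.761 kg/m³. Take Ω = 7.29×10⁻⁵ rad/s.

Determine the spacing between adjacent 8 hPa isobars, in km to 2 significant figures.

180 km

Coriolis parameter at 43°N:
f = 2Ω sin φ = 2 × 7.29×10⁻⁵ × sin 43° = 9.94×10⁻⁵ s⁻¹
Geostrophic balance rearranged: |∂P/∂n| = f ρ V_g
|∂P/∂n| = 9.94×10⁻⁵ × 0.761 × 60.0 = 4.54×10⁻³ Pa/m
Isobar spacing: Δn = ΔP/|∂P/∂n| = 800 Pa / 4.54×10⁻³ Pa/m = 176203 m ≈ 180 km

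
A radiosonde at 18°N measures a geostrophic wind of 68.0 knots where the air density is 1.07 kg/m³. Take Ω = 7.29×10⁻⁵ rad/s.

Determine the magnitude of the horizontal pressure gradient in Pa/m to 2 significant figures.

1.7×10⁻³ Pa/m

Coriolis parameter at 18°N:
f = 2Ω sin φ = 2 × 7.29×10⁻⁵ × sin 18° = 4.51×10⁻⁵ s⁻¹
Wind speed in SI: 68.0 knots = 35.0 m/s
Geostrophic balance rearranged: |∂P/∂n| = f ρ V_g
|∂P/∂n| = 4.51×10⁻⁵ × 1.07 × 35.0 = 1.69×10⁻³ Pa/m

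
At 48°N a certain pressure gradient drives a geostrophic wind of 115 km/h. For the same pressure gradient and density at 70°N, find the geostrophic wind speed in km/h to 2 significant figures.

91 km/h

With the same pressure gradient and density, V_g ∝ 1/f ∝ 1/sin φ.
V₂ = V₁ · sin φ₁ / sin φ₂ = 115 × sin 48° / sin 70°
V₂ = 115 × 0.7431/0.9397 = 91 km/h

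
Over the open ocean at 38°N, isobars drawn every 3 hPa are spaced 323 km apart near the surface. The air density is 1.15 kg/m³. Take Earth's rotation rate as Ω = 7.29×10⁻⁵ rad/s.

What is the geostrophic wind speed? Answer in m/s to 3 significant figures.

Coriolis parameter at 38°N:
f = 2Ω sin φ = 2 × 7.29×10⁻⁵ × sin 38° = 8.98×10⁻⁵ s⁻¹
Pressure gradient: |∂P/∂n| = 300 Pa / 323000 m = 9.29×10⁻⁴ Pa/m
Geostrophic balance (pressure-gradient force = Coriolis force):
V_g = (1/(fρ)) |∂P/∂n| = 9.29×10⁻⁴ / (8.98×10⁻⁵ × 1.15) = 9.00 m/s

9.00 m/s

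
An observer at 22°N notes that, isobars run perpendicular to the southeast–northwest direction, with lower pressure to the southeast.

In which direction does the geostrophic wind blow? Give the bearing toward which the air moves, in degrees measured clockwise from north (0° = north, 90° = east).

The pressure-gradient force points toward the southeast (bearing 135°).
Geostrophic balance: in the Northern Hemisphere the Coriolis force deflects motion to the right, so the geostrophic wind blows 90° to the right of the pressure-gradient force (low pressure on the left).
Rotating 135° by 90° clockwise gives 225° — the wind blows toward the southwest.

225°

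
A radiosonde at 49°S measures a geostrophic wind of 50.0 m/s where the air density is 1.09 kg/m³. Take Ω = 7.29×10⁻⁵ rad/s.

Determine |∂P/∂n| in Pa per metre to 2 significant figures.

Coriolis parameter at 49°S:
f = 2Ω sin φ = 2 × 7.29×10⁻⁵ × sin 49° = 1.10×10⁻⁴ s⁻¹
Geostrophic balance rearranged: |∂P/∂n| = f ρ V_g
|∂P/∂n| = 1.10×10⁻⁴ × 1.09 × 50.0 = 6.00×10⁻³ Pa/m

6.0×10⁻³ Pa/m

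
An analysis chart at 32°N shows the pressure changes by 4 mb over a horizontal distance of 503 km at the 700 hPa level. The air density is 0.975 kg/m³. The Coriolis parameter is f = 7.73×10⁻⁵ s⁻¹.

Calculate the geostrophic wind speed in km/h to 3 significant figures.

Pressure gradient: |∂P/∂n| = 400 Pa / 503000 m = 7.95×10⁻⁴ Pa/m
Geostrophic balance (pressure-gradient force = Coriolis force):
V_g = (1/(fρ)) |∂P/∂n| = 7.95×10⁻⁴ / (7.73×10⁻⁵ × 0.975) = 10.6 m/s
Converting: 10.6 m/s × 3.6 = 38.0 km/h

38.0 km/h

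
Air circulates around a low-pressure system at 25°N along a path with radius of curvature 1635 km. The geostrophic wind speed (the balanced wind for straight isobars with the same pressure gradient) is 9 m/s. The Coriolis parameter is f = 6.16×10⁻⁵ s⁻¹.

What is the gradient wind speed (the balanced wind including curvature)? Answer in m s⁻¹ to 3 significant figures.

Around a low, centrifugal force acts outward with Coriolis, so pressure-gradient force balances both:
(1/ρ)|∂P/∂n| = fV + V²/R  →  V² + fR·V − fR·V_g = 0
With fR = 6.16×10⁻⁵ × 1635×10³ m = 101 m/s:
V = [−fR + √((fR)² + 4 fR V_g)]/2 = [−101 + √(101² + 4×101×9)]/2 = 8.31 m/s
Subgeostrophic (V < V_g = 9 m/s), as expected around a low.

8.31 m s⁻¹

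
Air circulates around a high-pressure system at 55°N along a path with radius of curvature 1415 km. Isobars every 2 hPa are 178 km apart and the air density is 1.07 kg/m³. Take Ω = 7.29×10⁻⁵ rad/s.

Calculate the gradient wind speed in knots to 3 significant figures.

18.1 knots

Coriolis parameter at 55°N:
f = 2Ω sin φ = 2 × 7.29×10⁻⁵ × sin 55° = 1.19×10⁻⁴ s⁻¹
Pressure gradient: |∂P/∂n| = 200 Pa / 178000 m = 1.12×10⁻³ Pa/m
Geostrophic speed: V_g = |∂P/∂n|/(fρ) = 1.12×10⁻³/(1.19×10⁻⁴ × 1.07) = 8.79 m/s
Around a high, pressure-gradient force acts outward with centrifugal, so Coriolis balances both:
fV = (1/ρ)|∂P/∂n| + V²/R  →  V² − fR·V + fR·V_g = 0
With fR = 1.19×10⁻⁴ × 1415×10³ m = 169 m/s:
V = [fR − √((fR)² − 4 fR V_g)]/2 = [169 − √(169² − 4×169×8.79)]/2 = 9.3 m/s
Supergeostrophic (V > V_g = 8.79 m/s), as expected around a high.
Converting: 9.3 m/s × 1.944 = 18.1 knots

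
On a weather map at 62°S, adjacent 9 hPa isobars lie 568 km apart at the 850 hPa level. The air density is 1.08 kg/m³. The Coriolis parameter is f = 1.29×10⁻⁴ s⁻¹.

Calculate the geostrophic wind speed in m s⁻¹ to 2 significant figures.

Pressure gradient: |∂P/∂n| = 900 Pa / 568000 m = 1.58×10⁻³ Pa/m
Geostrophic balance (pressure-gradient force = Coriolis force):
V_g = (1/(fρ)) |∂P/∂n| = 1.58×10⁻³ / (1.29×10⁻⁴ × 1.08) = 11.4 m/s

11 m s⁻¹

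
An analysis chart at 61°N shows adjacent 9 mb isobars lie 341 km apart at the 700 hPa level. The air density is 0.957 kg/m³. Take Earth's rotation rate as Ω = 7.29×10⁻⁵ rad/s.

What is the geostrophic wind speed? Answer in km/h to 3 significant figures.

77.9 km/h

Coriolis parameter at 61°N:
f = 2Ω sin φ = 2 × 7.29×10⁻⁵ × sin 61° = 1.28×10⁻⁴ s⁻¹
Pressure gradient: |∂P/∂n| = 900 Pa / 341000 m = 2.64×10⁻³ Pa/m
Geostrophic balance (pressure-gradient force = Coriolis force):
V_g = (1/(fρ)) |∂P/∂n| = 2.64×10⁻³ / (1.28×10⁻⁴ × 0.957) = 21.6 m/s
Converting: 21.6 m/s × 3.6 = 77.9 km/h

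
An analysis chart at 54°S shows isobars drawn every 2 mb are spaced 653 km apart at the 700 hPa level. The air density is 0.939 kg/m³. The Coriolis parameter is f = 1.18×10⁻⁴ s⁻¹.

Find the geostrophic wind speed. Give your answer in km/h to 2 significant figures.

10.0 km/h

Pressure gradient: |∂P/∂n| = 200 Pa / 653000 m = 3.06×10⁻⁴ Pa/m
Geostrophic balance (pressure-gradient force = Coriolis force):
V_g = (1/(fρ)) |∂P/∂n| = 3.06×10⁻⁴ / (1.18×10⁻⁴ × 0.939) = 2.76 m/s
Converting: 2.76 m/s × 3.6 = 10.0 km/h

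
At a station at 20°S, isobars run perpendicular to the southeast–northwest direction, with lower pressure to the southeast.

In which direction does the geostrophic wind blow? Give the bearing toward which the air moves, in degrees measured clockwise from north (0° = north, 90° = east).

045°

The pressure-gradient force points toward the southeast (bearing 135°).
Geostrophic balance: in the Southern Hemisphere the Coriolis force deflects motion to the left, so the geostrophic wind blows 90° to the left of the pressure-gradient force (low pressure on the right).
Rotating 135° by 90° counterclockwise gives 045° — the wind blows toward the northeast.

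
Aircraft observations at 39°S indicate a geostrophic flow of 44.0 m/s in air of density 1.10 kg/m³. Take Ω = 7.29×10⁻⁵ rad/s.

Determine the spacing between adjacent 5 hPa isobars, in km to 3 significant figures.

Coriolis parameter at 39°S:
f = 2Ω sin φ = 2 × 7.29×10⁻⁵ × sin 39° = 9.18×10⁻⁵ s⁻¹
Geostrophic balance rearranged: |∂P/∂n| = f ρ V_g
|∂P/∂n| = 9.18×10⁻⁵ × 1.10 × 44.0 = 4.44×10⁻³ Pa/m
Isobar spacing: Δn = ΔP/|∂P/∂n| = 500 Pa / 4.44×10⁻³ Pa/m = 112589 m ≈ 113 km

113 km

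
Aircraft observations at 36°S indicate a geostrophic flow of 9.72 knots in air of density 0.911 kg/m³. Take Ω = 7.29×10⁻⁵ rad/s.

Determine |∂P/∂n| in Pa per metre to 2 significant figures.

3.9×10⁻⁴ Pa/m

Coriolis parameter at 36°S:
f = 2Ω sin φ = 2 × 7.29×10⁻⁵ × sin 36° = 8.57×10⁻⁵ s⁻¹
Wind speed in SI: 9.72 knots = 5.00 m/s
Geostrophic balance rearranged: |∂P/∂n| = f ρ V_g
|∂P/∂n| = 8.57×10⁻⁵ × 0.911 × 5.00 = 3.90×10⁻⁴ Pa/m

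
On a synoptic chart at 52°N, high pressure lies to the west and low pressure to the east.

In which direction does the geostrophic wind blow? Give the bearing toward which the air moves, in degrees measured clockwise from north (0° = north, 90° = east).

The pressure-gradient force points toward the east (bearing 090°).
Geostrophic balance: in the Northern Hemisphere the Coriolis force deflects motion to the right, so the geostrophic wind blows 90° to the right of the pressure-gradient force (low pressure on the left).
Rotating 090° by 90° clockwise gives 180° — the wind blows toward the south.

180°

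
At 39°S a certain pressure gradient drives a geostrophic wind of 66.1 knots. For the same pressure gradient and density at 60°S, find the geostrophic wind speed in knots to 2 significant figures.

With the same pressure gradient and density, V_g ∝ 1/f ∝ 1/sin φ.
V₂ = V₁ · sin φ₁ / sin φ₂ = 66.1 × sin 39° / sin 60°
V₂ = 66.1 × 0.6293/0.8660 = 48 knots

48 knots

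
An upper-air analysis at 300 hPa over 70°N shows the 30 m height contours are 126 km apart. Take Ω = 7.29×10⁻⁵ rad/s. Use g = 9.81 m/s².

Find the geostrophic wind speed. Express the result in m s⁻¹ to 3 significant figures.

Coriolis parameter at 70°N:
f = 2Ω sin φ = 2 × 7.29×10⁻⁵ × sin 70° = 1.37×10⁻⁴ s⁻¹
Height gradient: |∂Z/∂n| = 30 m / 126000 m = 2.38×10⁻⁴
On a pressure surface, geostrophic balance gives V_g = (g/f)|∂Z/∂n|:
V_g = 9.81 × 2.38×10⁻⁴ / 1.37×10⁻⁴ = 17.0 m/s

17.0 m s⁻¹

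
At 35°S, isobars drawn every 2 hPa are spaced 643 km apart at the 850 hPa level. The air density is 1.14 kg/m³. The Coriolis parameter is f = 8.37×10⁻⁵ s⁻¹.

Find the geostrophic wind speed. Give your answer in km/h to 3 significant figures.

11.7 km/h

Pressure gradient: |∂P/∂n| = 200 Pa / 643000 m = 3.11×10⁻⁴ Pa/m
Geostrophic balance (pressure-gradient force = Coriolis force):
V_g = (1/(fρ)) |∂P/∂n| = 3.11×10⁻⁴ / (8.37×10⁻⁵ × 1.14) = 3.26 m/s
Converting: 3.26 m/s × 3.6 = 11.7 km/h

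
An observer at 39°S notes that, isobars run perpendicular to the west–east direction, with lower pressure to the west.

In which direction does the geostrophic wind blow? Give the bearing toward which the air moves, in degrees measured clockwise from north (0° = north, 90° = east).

180°

The pressure-gradient force points toward the west (bearing 270°).
Geostrophic balance: in the Southern Hemisphere the Coriolis force deflects motion to the left, so the geostrophic wind blows 90° to the left of the pressure-gradient force (low pressure on the right).
Rotating 270° by 90° counterclockwise gives 180° — the wind blows toward the south.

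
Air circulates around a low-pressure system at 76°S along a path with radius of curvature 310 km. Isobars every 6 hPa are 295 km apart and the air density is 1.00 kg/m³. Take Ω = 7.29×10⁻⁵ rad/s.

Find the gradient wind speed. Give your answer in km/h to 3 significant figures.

41.1 km/h

Coriolis parameter at 76°S:
f = 2Ω sin φ = 2 × 7.29×10⁻⁵ × sin 76° = 1.41×10⁻⁴ s⁻¹
Pressure gradient: |∂P/∂n| = 600 Pa / 295000 m = 2.03×10⁻³ Pa/m
Geostrophic speed: V_g = |∂P/∂n|/(fρ) = 2.03×10⁻³/(1.41×10⁻⁴ × 1.00) = 14.4 m/s
Around a low, centrifugal force acts outward with Coriolis, so pressure-gradient force balances both:
(1/ρ)|∂P/∂n| = fV + V²/R  →  V² + fR·V − fR·V_g = 0
With fR = 1.41×10⁻⁴ × 310×10³ m = 43.9 m/s:
V = [−fR + √((fR)² + 4 fR V_g)]/2 = [−43.9 + √(43.9² + 4×43.9×14.4)]/2 = 11.4 m/s
Subgeostrophic (V < V_g = 14.4 m/s), as expected around a low.
Converting: 11.4 m/s × 3.6 = 41.1 km/h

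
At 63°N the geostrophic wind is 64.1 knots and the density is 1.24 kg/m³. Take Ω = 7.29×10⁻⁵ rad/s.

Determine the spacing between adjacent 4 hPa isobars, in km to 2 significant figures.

75 km

Coriolis parameter at 63°N:
f = 2Ω sin φ = 2 × 7.29×10⁻⁵ × sin 63° = 1.30×10⁻⁴ s⁻¹
Wind speed in SI: 64.1 knots = 33.0 m/s
Geostrophic balance rearranged: |∂P/∂n| = f ρ V_g
|∂P/∂n| = 1.30×10⁻⁴ × 1.24 × 33.0 = 5.31×10⁻³ Pa/m
Isobar spacing: Δn = ΔP/|∂P/∂n| = 400 Pa / 5.31×10⁻³ Pa/m = 75302 m ≈ 75 km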